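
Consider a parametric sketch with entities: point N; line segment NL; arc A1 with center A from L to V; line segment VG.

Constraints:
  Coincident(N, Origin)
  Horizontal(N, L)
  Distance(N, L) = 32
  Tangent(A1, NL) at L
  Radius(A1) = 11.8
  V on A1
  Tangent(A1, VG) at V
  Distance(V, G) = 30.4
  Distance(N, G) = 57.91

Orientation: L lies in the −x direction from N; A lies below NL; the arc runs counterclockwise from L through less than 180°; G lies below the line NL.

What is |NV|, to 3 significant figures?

45.8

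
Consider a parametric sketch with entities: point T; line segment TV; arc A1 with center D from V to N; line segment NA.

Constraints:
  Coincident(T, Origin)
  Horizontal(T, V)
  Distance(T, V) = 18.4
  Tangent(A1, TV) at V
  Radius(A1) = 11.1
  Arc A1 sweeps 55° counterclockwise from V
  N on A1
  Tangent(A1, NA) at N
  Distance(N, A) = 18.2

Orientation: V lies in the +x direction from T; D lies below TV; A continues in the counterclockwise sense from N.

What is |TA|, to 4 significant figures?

19.67

T is at the origin; TV is horizontal with |TV| = 18.4 and V on the +x side, so V = (18.40, 0.000). Since A1 is tangent to TV there, DV ⟂ TV, so D = V + (0, -11.1) = (18.40, -11.10). On A1, V sits at bearing 90° from D; a 55° counterclockwise sweep puts N at bearing 145°, so N = D + 11.1·(cos 145°, sin 145°) = (9.307, -4.733). The tangent condition forces DN to be normal to NA, so NA runs along (−sin 145°, cos 145°); with |NA| = 18.2, A = (-1.132, -19.64). Then |TA| = |A − T| = 19.67.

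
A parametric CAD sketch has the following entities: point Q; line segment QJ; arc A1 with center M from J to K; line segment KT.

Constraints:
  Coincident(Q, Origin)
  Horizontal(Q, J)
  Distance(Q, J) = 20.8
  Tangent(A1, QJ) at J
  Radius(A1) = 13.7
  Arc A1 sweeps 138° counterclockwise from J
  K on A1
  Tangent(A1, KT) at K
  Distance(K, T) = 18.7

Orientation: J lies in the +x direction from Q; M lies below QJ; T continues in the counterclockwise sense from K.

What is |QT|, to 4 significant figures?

44.46

Q is at the origin; QJ is horizontal with |QJ| = 20.8 and J on the +x side, so J = (20.80, 0.000). A1 meets QJ tangentially, so MJ is at right angles to QJ, so M = J + (0, -13.7) = (20.80, -13.70). On A1, J sits at bearing 90° from M; a 138° counterclockwise sweep puts K at bearing 228°, so K = M + 13.7·(cos 228°, sin 228°) = (11.63, -23.88). Tangency of A1 to KT means the radius MK is perpendicular to KT, so KT runs along (−sin 228°, cos 228°); with |KT| = 18.7, T = (25.53, -36.39). Then |QT| = |T − Q| = 44.46.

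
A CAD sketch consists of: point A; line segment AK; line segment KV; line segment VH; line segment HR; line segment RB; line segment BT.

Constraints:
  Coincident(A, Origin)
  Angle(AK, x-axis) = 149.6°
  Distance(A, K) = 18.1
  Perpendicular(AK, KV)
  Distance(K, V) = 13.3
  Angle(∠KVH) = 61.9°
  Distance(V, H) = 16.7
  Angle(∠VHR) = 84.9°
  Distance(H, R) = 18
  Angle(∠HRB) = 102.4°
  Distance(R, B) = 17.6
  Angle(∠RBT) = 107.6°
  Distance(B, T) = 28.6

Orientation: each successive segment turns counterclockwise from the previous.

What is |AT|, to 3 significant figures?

37.7

A is at the origin; AK runs at 149.6° with length 18.1, so K = (-15.6, 9.16). The perpendicularity gives KV at right angles to AK, so KV runs at -120°; with |KV| = 13.3, V = (-22.3, -2.31). ∠KVH = 61.9° gives VH at -2.30° from the x-axis; with |VH| = 16.7, H = (-5.66, -2.98). ∠VHR = 84.9° gives HR at 92.8° from the x-axis; with |HR| = 18.0, R = (-6.53, 15.0). ∠HRB = 102.4° gives RB at 170° from the x-axis; with |RB| = 17.6, B = (-23.9, 17.9). ∠RBT = 107.6° gives BT at -117° from the x-axis; with |BT| = 28.6, T = (-37.0, -7.51). Then |AT| = |T − A| = 37.7.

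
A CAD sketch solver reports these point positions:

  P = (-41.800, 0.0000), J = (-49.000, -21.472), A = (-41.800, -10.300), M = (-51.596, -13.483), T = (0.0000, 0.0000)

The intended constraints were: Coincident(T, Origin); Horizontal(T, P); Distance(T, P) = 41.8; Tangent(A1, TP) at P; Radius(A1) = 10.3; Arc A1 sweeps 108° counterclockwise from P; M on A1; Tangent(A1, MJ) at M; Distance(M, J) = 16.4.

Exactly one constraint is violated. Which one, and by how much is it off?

Distance(M, J) = 16.4 — off by 8.00.

T = (0.00, 0.00) ✓; T.y = 0.00, P.y = 0.00 ✓; |TP| = 41.80 ✓; ∠(AP, PT) = 90.00° ✓; |AP| = 10.30 ✓; bearing(A→M) − bearing(A→P) = 108.0° ✓; |AM| = 10.30 ✓; ∠(AM, MJ) = 90.00° ✓; |MJ| = 8.400 ✗.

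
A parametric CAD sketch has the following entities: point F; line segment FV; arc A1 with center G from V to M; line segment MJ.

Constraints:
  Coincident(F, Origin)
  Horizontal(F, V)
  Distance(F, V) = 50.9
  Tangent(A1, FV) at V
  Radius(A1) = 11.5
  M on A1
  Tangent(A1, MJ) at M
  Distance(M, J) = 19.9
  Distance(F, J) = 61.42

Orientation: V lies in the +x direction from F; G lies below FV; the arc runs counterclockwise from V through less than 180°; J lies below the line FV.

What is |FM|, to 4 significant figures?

44.40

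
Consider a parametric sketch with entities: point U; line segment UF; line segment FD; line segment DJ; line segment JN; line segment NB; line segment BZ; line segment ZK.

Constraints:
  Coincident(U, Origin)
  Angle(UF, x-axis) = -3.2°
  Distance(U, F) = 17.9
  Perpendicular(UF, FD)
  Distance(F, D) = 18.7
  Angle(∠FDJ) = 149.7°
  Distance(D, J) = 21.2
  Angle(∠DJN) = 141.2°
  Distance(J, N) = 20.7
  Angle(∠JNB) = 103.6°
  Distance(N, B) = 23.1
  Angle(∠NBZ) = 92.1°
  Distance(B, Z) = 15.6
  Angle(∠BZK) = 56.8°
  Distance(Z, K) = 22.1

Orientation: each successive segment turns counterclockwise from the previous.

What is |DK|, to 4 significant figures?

35.13

U is at the origin; UF runs at -3.2° with length 17.9, so F = (17.87, -0.9992). UF ⟂ FD, so FD runs at 86.80°; with |FD| = 18.7, D = (18.92, 17.67). ∠FDJ = 149.7° gives DJ at 117.1° from the x-axis; with |DJ| = 21.2, J = (9.258, 36.54). ∠DJN = 141.2° gives JN at 155.9° from the x-axis; with |JN| = 20.7, N = (-9.637, 45.00). ∠JNB = 103.6° gives NB at -127.7° from the x-axis; with |NB| = 23.1, B = (-23.76, 26.72). ∠NBZ = 92.1° gives BZ at -39.80° from the x-axis; with |BZ| = 15.6, Z = (-11.78, 16.73). ∠BZK = 56.8° gives ZK at 83.40° from the x-axis; with |ZK| = 22.1, K = (-9.238, 38.69). Then |DK| = |K − D| = 35.13.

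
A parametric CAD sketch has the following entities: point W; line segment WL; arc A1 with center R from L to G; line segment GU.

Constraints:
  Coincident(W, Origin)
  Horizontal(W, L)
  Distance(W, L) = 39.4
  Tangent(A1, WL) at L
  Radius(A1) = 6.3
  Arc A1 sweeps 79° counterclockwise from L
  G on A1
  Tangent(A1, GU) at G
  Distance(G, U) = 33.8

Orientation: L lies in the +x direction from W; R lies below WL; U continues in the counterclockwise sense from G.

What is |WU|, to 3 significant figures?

46.7

W is at the origin; WL is horizontal with |WL| = 39.4 and L on the +x side, so L = (39.4, 0.00). A1 meets WL tangentially, so RL is at right angles to WL, so R = L + (0, -6.3) = (39.4, -6.30). On A1, L sits at bearing 90° from R; a 79° counterclockwise sweep puts G at bearing 169°, so G = R + 6.3·(cos 169°, sin 169°) = (33.2, -5.10). Since A1 is tangent to GU there, RG ⟂ GU, so GU runs along (−sin 169°, cos 169°); with |GU| = 33.8, U = (26.8, -38.3). Then |WU| = |U − W| = 46.7.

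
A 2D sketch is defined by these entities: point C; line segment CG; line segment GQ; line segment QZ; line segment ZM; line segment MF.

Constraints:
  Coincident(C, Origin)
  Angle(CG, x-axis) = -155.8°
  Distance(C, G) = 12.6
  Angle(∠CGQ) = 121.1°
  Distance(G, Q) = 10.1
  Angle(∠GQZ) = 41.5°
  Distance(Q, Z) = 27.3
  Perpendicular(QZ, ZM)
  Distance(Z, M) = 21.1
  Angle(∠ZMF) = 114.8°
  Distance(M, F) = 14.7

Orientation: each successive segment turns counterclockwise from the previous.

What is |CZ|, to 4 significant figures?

8.248

∠CGQ = 121.1° gives GQ at -96.90° from the x-axis; with |GQ| = 10.1, Q = (-12.71, -15.19). ∠GQZ = 41.5° gives QZ at 41.60° from the x-axis; with |QZ| = 27.3, Z = (7.709, 2.933). Then |CZ| = |Z − C| = 8.248.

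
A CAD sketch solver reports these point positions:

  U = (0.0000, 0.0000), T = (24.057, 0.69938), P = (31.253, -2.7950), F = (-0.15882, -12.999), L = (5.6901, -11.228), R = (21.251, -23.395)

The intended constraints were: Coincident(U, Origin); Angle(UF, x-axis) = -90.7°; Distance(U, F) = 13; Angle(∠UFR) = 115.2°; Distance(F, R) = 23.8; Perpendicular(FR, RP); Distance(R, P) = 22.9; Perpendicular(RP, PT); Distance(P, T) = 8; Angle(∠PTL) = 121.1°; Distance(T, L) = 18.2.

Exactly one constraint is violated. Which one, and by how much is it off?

Distance(T, L) = 18.2 — off by 3.70.

U = (0.00, 0.00) ✓; UF at -90.70° ✓; |UF| = 13.00 ✓; ∠UFR = 115.2° ✓; |FR| = 23.80 ✓; ∠(FR, RP) = 90.00° ✓; |RP| = 22.90 ✓; ∠(RP, PT) = 90.00° ✓; |PT| = 8.000 ✓; ∠PTL = 121.1° ✓; |TL| = 21.90 ✗.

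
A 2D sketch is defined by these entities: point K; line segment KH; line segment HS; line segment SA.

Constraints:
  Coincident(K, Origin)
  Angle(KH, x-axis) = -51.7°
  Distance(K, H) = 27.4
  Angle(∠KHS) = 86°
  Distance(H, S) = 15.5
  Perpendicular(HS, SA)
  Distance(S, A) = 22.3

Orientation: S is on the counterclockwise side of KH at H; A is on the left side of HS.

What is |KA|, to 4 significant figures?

14.49

K is at the origin; KH runs at -51.7° with length 27.4, so H = 27.4·(cos -51.7°, sin -51.7°) = (16.98, -21.50). ∠KHS = 86.0°, so HS runs at -51.7° + (180° − 86.0°) = 42.30° from the x-axis; with |HS| = 15.5, S = H + 15.5·(cos 42.30°, sin 42.30°) = (28.45, -11.07). HS ⟂ SA; with |SA| = 22.3 on the left of HS, A = S + 22.3·(-0.6730, 0.7396) = (13.44, 5.423). Then |KA| = |A − K| = 14.49.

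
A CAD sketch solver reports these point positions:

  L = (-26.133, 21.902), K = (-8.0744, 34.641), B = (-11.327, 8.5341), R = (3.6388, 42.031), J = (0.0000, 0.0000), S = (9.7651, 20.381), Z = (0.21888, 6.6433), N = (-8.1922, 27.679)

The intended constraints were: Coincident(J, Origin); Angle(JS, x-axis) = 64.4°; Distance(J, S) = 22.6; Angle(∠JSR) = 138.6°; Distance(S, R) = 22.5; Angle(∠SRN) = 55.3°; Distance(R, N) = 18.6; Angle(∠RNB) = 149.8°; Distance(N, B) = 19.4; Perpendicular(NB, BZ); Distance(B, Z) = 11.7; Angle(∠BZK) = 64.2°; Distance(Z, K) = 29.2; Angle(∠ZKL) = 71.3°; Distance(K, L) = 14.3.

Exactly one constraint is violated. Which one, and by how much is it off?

Distance(K, L) = 14.3 — off by 7.80.

J = (0.00, 0.00) ✓; JS at 64.40° ✓; |JS| = 22.60 ✓; ∠JSR = 138.6° ✓; |SR| = 22.50 ✓; ∠SRN = 55.30° ✓; |RN| = 18.60 ✓; ∠RNB = 149.8° ✓; |NB| = 19.40 ✓; ∠(NB, BZ) = 90.00° ✓; |BZ| = 11.70 ✓; ∠BZK = 64.20° ✓; |ZK| = 29.20 ✓; ∠ZKL = 71.30° ✓; |KL| = 22.10 ✗.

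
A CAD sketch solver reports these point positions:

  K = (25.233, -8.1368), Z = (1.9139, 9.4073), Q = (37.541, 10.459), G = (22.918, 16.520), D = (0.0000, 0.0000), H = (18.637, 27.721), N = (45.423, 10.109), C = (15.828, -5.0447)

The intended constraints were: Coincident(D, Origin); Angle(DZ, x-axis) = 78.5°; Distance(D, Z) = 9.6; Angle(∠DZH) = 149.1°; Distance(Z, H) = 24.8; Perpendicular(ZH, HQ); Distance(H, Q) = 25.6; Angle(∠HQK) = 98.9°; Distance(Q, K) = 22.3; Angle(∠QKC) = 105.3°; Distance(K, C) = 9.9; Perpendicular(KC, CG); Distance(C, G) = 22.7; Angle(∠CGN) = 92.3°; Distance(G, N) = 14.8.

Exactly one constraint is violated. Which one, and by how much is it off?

Distance(G, N) = 14.8 — off by 8.60.

D = (0.00, 0.00) ✓; DZ at 78.50° ✓; |DZ| = 9.600 ✓; ∠DZH = 149.1° ✓; |ZH| = 24.80 ✓; ∠(ZH, HQ) = 90.00° ✓; |HQ| = 25.60 ✓; ∠HQK = 98.90° ✓; |QK| = 22.30 ✓; ∠QKC = 105.3° ✓; |KC| = 9.900 ✓; ∠(KC, CG) = 90.00° ✓; |CG| = 22.70 ✓; ∠CGN = 92.30° ✓; |GN| = 23.40 ✗.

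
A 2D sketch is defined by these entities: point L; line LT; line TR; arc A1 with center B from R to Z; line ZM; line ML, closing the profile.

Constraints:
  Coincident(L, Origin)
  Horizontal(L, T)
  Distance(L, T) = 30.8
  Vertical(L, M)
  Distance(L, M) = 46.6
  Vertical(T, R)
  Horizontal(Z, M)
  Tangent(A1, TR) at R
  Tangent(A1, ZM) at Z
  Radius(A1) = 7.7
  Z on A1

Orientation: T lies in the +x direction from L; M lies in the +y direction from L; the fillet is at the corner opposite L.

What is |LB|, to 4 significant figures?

45.24

L is at the origin; L and T share the same y with |LT| = 30.8 and T on the +x side, so T = (30.80, 0.000). LM is vertical with |LM| = 46.6 and M on the +y side, so M = (0.000, 46.60). The virtual corner opposite L is at (30.80, 46.60). The tangent condition forces BR to be normal to TR and the tangent condition forces BZ to be normal to ZM, with radius 7.7, so the center B sits 7.7 in from both sides at B = (23.10, 38.90). Then |LB| = |B − L| = 45.24.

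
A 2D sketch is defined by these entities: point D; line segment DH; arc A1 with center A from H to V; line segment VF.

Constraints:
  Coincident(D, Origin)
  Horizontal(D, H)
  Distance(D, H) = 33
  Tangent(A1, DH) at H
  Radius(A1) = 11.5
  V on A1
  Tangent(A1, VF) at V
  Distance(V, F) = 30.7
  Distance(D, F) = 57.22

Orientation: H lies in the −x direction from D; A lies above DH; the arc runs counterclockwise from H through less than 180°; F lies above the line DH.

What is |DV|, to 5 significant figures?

28.164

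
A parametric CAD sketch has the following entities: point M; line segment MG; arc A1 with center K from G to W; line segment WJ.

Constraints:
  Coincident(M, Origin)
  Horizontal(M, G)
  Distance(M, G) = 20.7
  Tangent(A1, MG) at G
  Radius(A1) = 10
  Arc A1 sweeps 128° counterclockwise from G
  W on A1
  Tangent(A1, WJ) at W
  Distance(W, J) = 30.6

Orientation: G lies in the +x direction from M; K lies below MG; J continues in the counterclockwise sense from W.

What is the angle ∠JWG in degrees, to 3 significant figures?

116°

M is at the origin; M and G share the same y with |MG| = 20.7 and G on the +x side, so G = (20.7, 0.00). Tangency of A1 to MG means the radius KG is perpendicular to MG, so K = G + (0, -10) = (20.7, -10.0). On A1, G sits at bearing 90° from K; a 128° counterclockwise sweep puts W at bearing 218°, so W = K + 10.0·(cos 218°, sin 218°) = (12.8, -16.2). A1 meets WJ tangentially, so KW is at right angles to WJ, so WJ runs along (−sin 218°, cos 218°); with |WJ| = 30.6, J = (31.7, -40.3). Then cos ∠JWG = WJ·WG / (|WJ||WG|), giving 116°.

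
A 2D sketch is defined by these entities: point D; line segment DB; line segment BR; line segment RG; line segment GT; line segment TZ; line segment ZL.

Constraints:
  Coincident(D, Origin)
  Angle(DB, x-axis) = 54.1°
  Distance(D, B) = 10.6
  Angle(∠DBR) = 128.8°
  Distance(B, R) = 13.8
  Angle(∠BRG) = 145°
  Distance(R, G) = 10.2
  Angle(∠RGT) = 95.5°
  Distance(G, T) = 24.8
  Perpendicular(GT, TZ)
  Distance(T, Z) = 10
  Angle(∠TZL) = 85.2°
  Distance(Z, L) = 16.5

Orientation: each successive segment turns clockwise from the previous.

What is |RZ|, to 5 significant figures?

25.778

∠RGT = 95.5° gives GT at -116.60° from the x-axis; with |GT| = 24.8, T = (17.534, -18.311). The perpendicularity gives TZ at right angles to GT, so TZ runs at 153.40°; with |TZ| = 10.0, Z = (8.5925, -13.833). Then |RZ| = |Z − R| = 25.778.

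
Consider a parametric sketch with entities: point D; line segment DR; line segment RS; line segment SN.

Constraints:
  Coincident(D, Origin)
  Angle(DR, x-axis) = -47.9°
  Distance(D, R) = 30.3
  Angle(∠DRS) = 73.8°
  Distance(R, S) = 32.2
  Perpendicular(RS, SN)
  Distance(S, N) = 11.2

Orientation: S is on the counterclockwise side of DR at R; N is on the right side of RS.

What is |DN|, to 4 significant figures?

46.77

D is at the origin; DR runs at -47.9° with length 30.3, so R = 30.3·(cos -47.9°, sin -47.9°) = (20.31, -22.48). ∠DRS = 73.8°, so RS runs at -47.9° + (180° − 73.8°) = 58.30° from the x-axis; with |RS| = 32.2, S = R + 32.2·(cos 58.30°, sin 58.30°) = (37.23, 4.914). The perpendicularity gives SN at right angles to RS; with |SN| = 11.2 on the right of RS, N = S + 11.2·(0.8508, -0.5255) = (46.76, -0.9710). Then |DN| = |N − D| = 46.77.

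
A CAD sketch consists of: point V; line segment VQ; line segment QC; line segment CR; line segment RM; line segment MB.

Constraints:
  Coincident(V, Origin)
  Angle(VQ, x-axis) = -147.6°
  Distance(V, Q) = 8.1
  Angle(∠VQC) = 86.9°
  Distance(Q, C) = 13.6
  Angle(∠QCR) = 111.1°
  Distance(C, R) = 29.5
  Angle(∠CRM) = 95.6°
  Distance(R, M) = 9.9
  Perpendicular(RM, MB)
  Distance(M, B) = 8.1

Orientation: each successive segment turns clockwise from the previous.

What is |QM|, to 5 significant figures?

35.476

V is at the origin; VQ runs at -147.6° with length 8.1, so Q = (-6.8391, -4.3402). ∠VQC = 86.9° gives QC at 119.30° from the x-axis; with |QC| = 13.6, C = (-13.495, 7.5199). ∠QCR = 111.1° gives CR at 50.400° from the x-axis; with |CR| = 29.5, R = (5.3094, 30.250). ∠CRM = 95.6° gives RM at -34.000° from the x-axis; with |RM| = 9.9, M = (13.517, 24.714). Then |QM| = |M − Q| = 35.476.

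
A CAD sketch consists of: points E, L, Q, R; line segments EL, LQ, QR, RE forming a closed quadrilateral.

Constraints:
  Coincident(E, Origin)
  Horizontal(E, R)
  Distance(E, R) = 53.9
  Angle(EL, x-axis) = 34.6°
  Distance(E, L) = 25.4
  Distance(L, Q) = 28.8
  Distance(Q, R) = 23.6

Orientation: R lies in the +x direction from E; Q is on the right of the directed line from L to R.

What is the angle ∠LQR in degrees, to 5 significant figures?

86.209°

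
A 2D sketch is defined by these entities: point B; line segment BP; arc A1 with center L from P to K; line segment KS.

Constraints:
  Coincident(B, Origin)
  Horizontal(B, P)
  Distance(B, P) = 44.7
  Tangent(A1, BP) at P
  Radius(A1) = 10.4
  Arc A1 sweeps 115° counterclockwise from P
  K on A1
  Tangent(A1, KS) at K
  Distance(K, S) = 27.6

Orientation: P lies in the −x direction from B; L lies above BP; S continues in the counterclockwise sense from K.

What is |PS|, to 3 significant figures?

39.9

B is at the origin; BP is horizontal with |BP| = 44.7 and P on the −x side, so P = (-44.7, 0.00). Since A1 is tangent to BP there, LP ⟂ BP, so L = P + (0, 10.4) = (-44.7, 10.4). On A1, P sits at bearing -90° from L; a 115° counterclockwise sweep puts K at bearing 25°, so K = L + 10.4·(cos 25°, sin 25°) = (-35.3, 14.8). Since A1 is tangent to KS there, LK ⟂ KS, so KS runs along (−sin 25°, cos 25°); with |KS| = 27.6, S = (-46.9, 39.8). Then |PS| = |S − P| = 39.9.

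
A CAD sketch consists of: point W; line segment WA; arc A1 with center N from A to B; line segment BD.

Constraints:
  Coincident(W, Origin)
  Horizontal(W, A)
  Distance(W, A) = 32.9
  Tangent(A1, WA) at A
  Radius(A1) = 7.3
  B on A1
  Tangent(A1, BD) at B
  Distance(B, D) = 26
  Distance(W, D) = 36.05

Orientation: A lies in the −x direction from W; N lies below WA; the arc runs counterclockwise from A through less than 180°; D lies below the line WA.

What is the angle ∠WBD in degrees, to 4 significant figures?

62.05°

Checks: |WA| = 32.90 ✓; |NB| = 7.300 ✓; ∠(NB, BD) = 90.00° ✓; |BD| = 26.00 ✓; |WD| = 36.05 ✓.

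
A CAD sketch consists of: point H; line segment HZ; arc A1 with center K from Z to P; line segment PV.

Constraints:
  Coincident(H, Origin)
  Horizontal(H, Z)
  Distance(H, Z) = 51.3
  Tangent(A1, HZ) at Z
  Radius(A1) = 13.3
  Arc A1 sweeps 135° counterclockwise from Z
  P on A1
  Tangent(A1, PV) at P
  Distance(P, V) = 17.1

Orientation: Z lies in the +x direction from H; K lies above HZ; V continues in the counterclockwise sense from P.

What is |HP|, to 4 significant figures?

64.81

H is at the origin; HZ is horizontal with |HZ| = 51.3 and Z on the +x side, so Z = (51.30, 0.000). A1 meets HZ tangentially, so KZ is at right angles to HZ, so K = Z + (0, 13.3) = (51.30, 13.30). On A1, Z sits at bearing -90° from K; a 135° counterclockwise sweep puts P at bearing 45°, so P = K + 13.3·(cos 45°, sin 45°) = (60.70, 22.70). Then |HP| = |P − H| = 64.81.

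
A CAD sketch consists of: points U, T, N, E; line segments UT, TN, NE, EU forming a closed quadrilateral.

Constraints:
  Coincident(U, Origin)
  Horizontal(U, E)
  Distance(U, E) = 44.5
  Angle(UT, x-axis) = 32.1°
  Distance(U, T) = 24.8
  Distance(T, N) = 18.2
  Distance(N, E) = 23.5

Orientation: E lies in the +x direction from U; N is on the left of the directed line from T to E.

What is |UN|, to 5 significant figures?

42.991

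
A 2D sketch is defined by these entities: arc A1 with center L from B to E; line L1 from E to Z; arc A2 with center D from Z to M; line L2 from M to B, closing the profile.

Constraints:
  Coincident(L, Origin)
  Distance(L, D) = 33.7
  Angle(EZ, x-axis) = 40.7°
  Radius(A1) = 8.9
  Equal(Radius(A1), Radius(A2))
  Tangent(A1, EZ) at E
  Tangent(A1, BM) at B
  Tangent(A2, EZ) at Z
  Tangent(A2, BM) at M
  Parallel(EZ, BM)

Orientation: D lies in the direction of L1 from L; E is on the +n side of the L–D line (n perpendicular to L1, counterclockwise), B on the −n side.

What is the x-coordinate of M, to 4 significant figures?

31.35

The slot axis is L1's direction at 40.7°, so u = (cos 40.7°, sin 40.7°) = (0.7581, 0.6521) and n = (−sin 40.7°, cos 40.7°) = (-0.6521, 0.7581). L is at the origin and D lies 33.7 along u from L, so D = 33.7·u = (25.55, 21.98). Tangency of A1 to both parallel lines with radius 8.9 puts E and B at L ± 8.9·n: E = (-5.804, 6.747), B = (5.804, -6.747). Equal radii place Z and M the same way about D: Z = D + 8.9·n = (19.75, 28.72), M = D − 8.9·n = (31.35, 15.23). So M.x = 31.35.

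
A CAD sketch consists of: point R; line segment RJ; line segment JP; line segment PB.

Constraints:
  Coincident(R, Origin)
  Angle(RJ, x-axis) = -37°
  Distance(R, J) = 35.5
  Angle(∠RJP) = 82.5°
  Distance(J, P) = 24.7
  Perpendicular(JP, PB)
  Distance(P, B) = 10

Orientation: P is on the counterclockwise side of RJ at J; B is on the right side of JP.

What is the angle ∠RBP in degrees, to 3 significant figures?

23.9°

R is at the origin; RJ runs at -37.0° with length 35.5, so J = 35.5·(cos -37.0°, sin -37.0°) = (28.4, -21.4). ∠RJP = 82.5°, so JP runs at -37.0° + (180° − 82.5°) = 60.5° from the x-axis; with |JP| = 24.7, P = J + 24.7·(cos 60.5°, sin 60.5°) = (40.5, 0.133). The perpendicularity gives PB at right angles to JP; with |PB| = 10.0 on the right of JP, B = P + 10.0·(0.870, -0.492) = (49.2, -4.79). Then cos ∠RBP = BR·BP / (|BR||BP|), giving 23.9°.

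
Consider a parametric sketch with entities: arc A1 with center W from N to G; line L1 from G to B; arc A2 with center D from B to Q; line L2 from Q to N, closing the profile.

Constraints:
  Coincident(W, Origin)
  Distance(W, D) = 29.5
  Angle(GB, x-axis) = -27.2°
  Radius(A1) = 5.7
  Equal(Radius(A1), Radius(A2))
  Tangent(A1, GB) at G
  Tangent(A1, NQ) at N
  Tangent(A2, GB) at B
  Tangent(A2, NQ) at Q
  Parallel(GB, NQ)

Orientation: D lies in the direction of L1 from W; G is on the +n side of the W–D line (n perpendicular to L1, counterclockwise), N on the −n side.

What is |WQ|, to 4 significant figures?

30.05

Tangency of A1 to both parallel lines with radius 5.7 puts G and N at W ± 5.7·n: G = (2.605, 5.070), N = (-2.605, -5.070). Equal radii place B and Q the same way about D: B = D + 5.7·n = (28.84, -8.415), Q = D − 5.7·n = (23.63, -18.55). Then |WQ| = |Q − W| = 30.05.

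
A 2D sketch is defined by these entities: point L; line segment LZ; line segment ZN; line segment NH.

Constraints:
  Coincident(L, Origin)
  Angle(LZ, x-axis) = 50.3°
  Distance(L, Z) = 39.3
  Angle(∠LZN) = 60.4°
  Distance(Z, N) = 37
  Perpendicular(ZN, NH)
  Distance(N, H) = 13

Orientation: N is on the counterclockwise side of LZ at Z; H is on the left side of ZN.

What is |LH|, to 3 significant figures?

27.5

L is at the origin; LZ runs at 50.3° with length 39.3, so Z = 39.3·(cos 50.3°, sin 50.3°) = (25.1, 30.2). ∠LZN = 60.4°, so ZN runs at 50.3° + (180° − 60.4°) = 170° from the x-axis; with |ZN| = 37.0, N = Z + 37.0·(cos 170°, sin 170°) = (-11.3, 36.7). The perpendicularity gives NH at right angles to ZN; with |NH| = 13.0 on the left of ZN, H = N + 13.0·(-0.175, -0.985) = (-13.6, 23.9). Then |LH| = |H − L| = 27.5.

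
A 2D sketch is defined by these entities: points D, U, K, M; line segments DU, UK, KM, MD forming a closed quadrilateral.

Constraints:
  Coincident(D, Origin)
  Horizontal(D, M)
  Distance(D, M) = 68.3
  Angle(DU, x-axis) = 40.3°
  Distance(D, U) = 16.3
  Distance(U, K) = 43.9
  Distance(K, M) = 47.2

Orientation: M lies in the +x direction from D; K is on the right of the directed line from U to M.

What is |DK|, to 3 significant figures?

42.7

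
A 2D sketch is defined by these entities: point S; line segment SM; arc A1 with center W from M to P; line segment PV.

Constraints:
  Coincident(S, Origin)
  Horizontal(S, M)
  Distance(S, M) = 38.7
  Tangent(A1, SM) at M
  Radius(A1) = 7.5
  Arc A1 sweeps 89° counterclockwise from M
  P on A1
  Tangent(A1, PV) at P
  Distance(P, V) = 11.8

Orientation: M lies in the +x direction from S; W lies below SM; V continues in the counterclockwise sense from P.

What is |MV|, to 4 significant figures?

20.66

S is at the origin; SM is horizontal with |SM| = 38.7 and M on the +x side, so M = (38.70, 0.000). Since A1 is tangent to SM there, WM ⟂ SM, so W = M + (0, -7.5) = (38.70, -7.500). On A1, M sits at bearing 90° from W; an 89° counterclockwise sweep puts P at bearing 179°, so P = W + 7.5·(cos 179°, sin 179°) = (31.20, -7.369). Tangency of A1 to PV means the radius WP is perpendicular to PV, so PV runs along (−sin 179°, cos 179°); with |PV| = 11.8, V = (31.00, -19.17). Then |MV| = |V − M| = 20.66.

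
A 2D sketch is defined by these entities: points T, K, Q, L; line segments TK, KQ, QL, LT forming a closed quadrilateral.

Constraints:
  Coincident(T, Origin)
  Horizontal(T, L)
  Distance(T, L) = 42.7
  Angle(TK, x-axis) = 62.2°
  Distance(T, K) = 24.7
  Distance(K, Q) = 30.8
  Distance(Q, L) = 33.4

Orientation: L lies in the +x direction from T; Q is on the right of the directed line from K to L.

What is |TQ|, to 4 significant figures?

13.80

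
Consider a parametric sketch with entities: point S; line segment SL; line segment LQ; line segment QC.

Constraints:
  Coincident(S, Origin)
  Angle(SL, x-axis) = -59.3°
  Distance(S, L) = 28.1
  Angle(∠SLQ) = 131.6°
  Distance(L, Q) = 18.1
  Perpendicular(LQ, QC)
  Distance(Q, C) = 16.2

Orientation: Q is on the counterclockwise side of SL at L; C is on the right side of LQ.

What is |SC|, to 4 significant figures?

52.31

S is at the origin; SL runs at -59.3° with length 28.1, so L = 28.1·(cos -59.3°, sin -59.3°) = (14.35, -24.16). ∠SLQ = 131.6°, so LQ runs at -59.3° + (180° − 131.6°) = -10.90° from the x-axis; with |LQ| = 18.1, Q = L + 18.1·(cos -10.90°, sin -10.90°) = (32.12, -27.58). LQ ⟂ QC; with |QC| = 16.2 on the right of LQ, C = Q + 16.2·(-0.1891, -0.9820) = (29.06, -43.49). Then |SC| = |C − S| = 52.31.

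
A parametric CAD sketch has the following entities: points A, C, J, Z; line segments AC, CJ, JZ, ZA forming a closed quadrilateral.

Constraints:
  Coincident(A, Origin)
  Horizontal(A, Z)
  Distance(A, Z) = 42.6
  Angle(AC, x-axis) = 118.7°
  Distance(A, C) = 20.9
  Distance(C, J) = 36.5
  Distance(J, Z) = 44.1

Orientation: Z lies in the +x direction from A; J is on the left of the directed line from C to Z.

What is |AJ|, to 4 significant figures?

43.40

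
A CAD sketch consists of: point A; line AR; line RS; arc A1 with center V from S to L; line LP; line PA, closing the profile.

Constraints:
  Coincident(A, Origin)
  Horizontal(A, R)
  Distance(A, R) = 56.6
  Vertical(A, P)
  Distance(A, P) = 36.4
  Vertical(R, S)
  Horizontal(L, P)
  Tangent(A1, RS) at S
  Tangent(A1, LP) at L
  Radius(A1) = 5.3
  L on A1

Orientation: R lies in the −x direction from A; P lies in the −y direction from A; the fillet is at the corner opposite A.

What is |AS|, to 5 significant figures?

64.581

The virtual corner opposite A is at (-56.600, -36.400). A1 meets RS tangentially, so VS is at right angles to RS and A1 meets LP tangentially, so VL is at right angles to LP, with radius 5.3, so the center V sits 5.3 in from both sides at V = (-51.300, -31.100). That places the tangent points at S = (-56.600, -31.100) on RS and L = (-51.300, -36.400) on LP. Then |AS| = |S − A| = 64.581.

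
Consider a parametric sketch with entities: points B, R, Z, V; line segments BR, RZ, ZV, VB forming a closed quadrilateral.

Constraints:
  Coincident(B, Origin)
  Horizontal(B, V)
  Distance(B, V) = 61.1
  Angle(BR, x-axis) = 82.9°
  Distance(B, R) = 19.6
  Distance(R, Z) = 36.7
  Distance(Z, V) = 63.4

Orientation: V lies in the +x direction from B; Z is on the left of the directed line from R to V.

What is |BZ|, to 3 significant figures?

55.0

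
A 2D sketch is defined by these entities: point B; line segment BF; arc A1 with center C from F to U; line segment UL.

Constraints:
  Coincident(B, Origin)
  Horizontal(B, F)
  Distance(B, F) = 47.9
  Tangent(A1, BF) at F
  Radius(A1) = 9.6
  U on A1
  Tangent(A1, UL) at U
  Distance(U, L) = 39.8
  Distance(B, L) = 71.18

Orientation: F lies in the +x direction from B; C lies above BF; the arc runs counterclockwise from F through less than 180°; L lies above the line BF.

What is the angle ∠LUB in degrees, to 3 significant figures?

90.8°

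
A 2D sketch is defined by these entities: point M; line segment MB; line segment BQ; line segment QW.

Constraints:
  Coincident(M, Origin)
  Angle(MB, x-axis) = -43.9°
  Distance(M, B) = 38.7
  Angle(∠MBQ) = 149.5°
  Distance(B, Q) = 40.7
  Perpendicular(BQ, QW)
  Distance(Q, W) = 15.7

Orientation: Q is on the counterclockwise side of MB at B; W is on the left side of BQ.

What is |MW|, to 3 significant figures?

74.1

∠MBQ = 149.5°, so BQ runs at -43.9° + (180° − 149.5°) = -13.4° from the x-axis; with |BQ| = 40.7, Q = B + 40.7·(cos -13.4°, sin -13.4°) = (67.5, -36.3). The perpendicularity gives QW at right angles to BQ; with |QW| = 15.7 on the left of BQ, W = Q + 15.7·(0.232, 0.973) = (71.1, -21.0). Then |MW| = |W − M| = 74.1.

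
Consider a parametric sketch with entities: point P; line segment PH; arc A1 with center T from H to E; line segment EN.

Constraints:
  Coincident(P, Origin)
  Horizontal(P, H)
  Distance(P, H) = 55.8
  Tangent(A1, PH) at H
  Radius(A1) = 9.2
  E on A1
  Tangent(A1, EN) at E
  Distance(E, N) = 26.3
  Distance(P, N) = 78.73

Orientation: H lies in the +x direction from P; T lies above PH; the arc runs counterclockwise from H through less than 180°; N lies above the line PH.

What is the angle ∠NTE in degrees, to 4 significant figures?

70.72°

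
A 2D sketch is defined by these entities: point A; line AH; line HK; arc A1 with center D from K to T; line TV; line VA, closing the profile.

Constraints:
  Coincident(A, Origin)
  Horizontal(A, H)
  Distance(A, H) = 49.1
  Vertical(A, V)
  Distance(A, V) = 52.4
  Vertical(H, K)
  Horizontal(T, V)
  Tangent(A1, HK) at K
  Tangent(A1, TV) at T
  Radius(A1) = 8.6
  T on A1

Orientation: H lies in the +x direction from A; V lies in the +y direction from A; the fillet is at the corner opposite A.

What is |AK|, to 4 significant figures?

65.80

A is at the origin; AH is horizontal with |AH| = 49.1 and H on the +x side, so H = (49.10, 0.000). A and V share the same x with |AV| = 52.4 and V on the +y side, so V = (0.000, 52.40). The virtual corner opposite A is at (49.10, 52.40). The tangent condition forces DK to be normal to HK and since A1 is tangent to TV there, DT ⟂ TV, with radius 8.6, so the center D sits 8.6 in from both sides at D = (40.50, 43.80). That places the tangent points at K = (49.10, 43.80) on HK and T = (40.50, 52.40) on TV. Then |AK| = |K − A| = 65.80.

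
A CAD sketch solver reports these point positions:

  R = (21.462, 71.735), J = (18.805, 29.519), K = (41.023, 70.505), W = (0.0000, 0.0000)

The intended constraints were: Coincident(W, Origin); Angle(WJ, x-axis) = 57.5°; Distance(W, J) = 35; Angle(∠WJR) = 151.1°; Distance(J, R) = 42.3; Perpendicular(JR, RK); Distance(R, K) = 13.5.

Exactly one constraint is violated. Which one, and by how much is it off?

Distance(R, K) = 13.5 — off by 6.10.

W = (0.00, 0.00) ✓; WJ at 57.50° ✓; |WJ| = 35.00 ✓; ∠WJR = 151.1° ✓; |JR| = 42.30 ✓; ∠(JR, RK) = 90.00° ✓; |RK| = 19.60 ✗.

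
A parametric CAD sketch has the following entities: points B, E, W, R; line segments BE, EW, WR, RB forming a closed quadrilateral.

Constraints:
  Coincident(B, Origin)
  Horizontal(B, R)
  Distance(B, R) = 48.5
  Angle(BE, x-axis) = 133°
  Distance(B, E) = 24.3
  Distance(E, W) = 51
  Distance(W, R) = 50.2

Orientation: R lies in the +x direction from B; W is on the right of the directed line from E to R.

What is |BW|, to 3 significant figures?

28.4

B is at the origin; BR is horizontal with |BR| = 48.5 and R in +x, so R = (48.5, 0). BE runs at 133.0° with |BE| = 24.3, so E = (-16.6, 17.8). W is determined by |EW| = 51.0 and |WR| = 50.2 together: it lies at the intersection of circle(E, 51.0) and circle(R, 50.2). With |ER| = 67.5, the foot of the radical line on ER is 34.3 from E and the perpendicular offset is √(51.0² − 34.3²) = 37.7. Taking the right-of-ER solution: W = (6.61, -27.7).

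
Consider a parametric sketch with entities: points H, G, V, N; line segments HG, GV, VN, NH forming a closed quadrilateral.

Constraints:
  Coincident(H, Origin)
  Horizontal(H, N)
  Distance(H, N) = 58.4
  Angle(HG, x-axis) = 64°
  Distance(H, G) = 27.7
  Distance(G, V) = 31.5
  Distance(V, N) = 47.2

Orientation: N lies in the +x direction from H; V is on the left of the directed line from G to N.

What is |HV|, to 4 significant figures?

57.23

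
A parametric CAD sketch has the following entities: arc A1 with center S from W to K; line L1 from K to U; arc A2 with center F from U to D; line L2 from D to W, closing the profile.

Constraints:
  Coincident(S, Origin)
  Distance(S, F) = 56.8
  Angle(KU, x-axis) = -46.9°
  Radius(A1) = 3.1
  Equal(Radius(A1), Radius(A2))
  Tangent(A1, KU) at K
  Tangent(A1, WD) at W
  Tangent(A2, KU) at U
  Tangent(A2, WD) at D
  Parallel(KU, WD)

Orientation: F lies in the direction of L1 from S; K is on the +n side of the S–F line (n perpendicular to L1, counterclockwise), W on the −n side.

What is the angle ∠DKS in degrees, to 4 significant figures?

83.77°

The slot axis is L1's direction at -46.9°, so u = (cos -46.9°, sin -46.9°) = (0.6833, -0.7302) and n = (−sin -46.9°, cos -46.9°) = (0.7302, 0.6833). S is at the origin and F lies 56.8 along u from S, so F = 56.8·u = (38.81, -41.47). Tangency of A1 to both parallel lines with radius 3.1 puts K and W at S ± 3.1·n: K = (2.264, 2.118), W = (-2.264, -2.118). Equal radii place U and D the same way about F: U = F + 3.1·n = (41.07, -39.36), D = F − 3.1·n = (36.55, -43.59). Then cos ∠DKS = KD·KS / (|KD||KS|), giving 83.77°.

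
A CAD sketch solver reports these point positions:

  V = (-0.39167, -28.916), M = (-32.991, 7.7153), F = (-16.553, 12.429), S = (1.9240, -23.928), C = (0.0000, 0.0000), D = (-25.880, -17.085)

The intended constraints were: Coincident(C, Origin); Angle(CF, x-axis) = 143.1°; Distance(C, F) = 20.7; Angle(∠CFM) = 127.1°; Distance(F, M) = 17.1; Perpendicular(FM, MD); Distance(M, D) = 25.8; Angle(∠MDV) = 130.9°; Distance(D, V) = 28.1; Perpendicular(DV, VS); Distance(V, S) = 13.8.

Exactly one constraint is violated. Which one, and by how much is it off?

Distance(V, S) = 13.8 — off by 8.30.

C = (0.00, 0.00) ✓; CF at 143.1° ✓; |CF| = 20.70 ✓; ∠CFM = 127.1° ✓; |FM| = 17.10 ✓; ∠(FM, MD) = 90.00° ✓; |MD| = 25.80 ✓; ∠MDV = 130.9° ✓; |DV| = 28.10 ✓; ∠(DV, VS) = 90.00° ✓; |VS| = 5.499 ✗.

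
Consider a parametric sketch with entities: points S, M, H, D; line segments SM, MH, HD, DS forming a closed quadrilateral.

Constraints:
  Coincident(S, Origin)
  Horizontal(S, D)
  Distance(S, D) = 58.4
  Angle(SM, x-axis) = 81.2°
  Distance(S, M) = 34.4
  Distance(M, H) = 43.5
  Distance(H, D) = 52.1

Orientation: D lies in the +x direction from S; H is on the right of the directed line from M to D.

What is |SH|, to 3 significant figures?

11.9

S is at the origin; S and D share the same y with |SD| = 58.4 and D in +x, so D = (58.4, 0). SM runs at 81.2° with |SM| = 34.4, so M = (5.26, 34.0). H is determined by |MH| = 43.5 and |HD| = 52.1 together: it lies at the intersection of circle(M, 43.5) and circle(D, 52.1). With |MD| = 63.1, the foot of the radical line on MD is 25.0 from M and the perpendicular offset is √(43.5² − 25.0²) = 35.6. Taking the right-of-MD solution: H = (7.17, -9.46).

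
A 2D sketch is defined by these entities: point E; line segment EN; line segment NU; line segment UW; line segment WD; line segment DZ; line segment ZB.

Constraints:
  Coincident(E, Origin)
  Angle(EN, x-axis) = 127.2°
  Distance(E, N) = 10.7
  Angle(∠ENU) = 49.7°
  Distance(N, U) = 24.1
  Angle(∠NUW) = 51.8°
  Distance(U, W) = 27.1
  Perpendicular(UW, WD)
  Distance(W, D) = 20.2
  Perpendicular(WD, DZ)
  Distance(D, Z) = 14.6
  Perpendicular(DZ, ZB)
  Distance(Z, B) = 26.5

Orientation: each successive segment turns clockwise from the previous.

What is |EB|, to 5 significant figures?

15.436

WD is perpendicular to DZ, so DZ runs at 48.700°; with |DZ| = 14.6, Z = (-5.8300, 11.161). The perpendicularity gives ZB at right angles to DZ, so ZB runs at -41.300°; with |ZB| = 26.5, B = (14.078, -6.3292). Then |EB| = |B − E| = 15.436.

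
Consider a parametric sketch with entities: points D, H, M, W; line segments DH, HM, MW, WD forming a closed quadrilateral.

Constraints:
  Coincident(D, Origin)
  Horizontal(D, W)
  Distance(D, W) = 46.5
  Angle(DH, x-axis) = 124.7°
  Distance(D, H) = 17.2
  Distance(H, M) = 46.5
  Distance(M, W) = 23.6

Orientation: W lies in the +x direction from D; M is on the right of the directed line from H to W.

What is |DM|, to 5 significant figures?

30.656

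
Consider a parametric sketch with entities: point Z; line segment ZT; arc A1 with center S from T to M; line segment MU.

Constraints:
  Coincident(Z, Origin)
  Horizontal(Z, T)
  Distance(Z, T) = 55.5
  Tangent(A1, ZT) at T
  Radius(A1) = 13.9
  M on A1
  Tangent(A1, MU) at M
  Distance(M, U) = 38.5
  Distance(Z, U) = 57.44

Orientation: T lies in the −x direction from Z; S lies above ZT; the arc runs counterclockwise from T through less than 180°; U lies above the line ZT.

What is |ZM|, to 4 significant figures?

43.32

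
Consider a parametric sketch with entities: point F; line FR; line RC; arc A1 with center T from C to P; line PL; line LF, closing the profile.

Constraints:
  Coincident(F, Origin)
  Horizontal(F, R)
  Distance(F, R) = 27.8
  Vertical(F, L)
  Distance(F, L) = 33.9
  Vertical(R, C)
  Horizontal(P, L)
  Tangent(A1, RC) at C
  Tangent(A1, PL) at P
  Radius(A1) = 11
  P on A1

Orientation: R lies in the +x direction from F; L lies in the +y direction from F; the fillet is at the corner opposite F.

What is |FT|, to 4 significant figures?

28.40

FL is vertical with |FL| = 33.9 and L on the +y side, so L = (0.000, 33.90). The virtual corner opposite F is at (27.80, 33.90). Tangency of A1 to RC means the radius TC is perpendicular to RC and A1 meets PL tangentially, so TP is at right angles to PL, with radius 11.0, so the center T sits 11.0 in from both sides at T = (16.80, 22.90). Then |FT| = |T − F| = 28.40.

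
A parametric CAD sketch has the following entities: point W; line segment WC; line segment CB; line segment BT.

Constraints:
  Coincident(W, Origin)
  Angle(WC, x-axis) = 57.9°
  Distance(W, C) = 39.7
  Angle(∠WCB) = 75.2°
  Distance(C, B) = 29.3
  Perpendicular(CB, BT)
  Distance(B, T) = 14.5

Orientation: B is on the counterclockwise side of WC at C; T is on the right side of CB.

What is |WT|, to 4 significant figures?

56.25

W is at the origin; WC runs at 57.9° with length 39.7, so C = 39.7·(cos 57.9°, sin 57.9°) = (21.10, 33.63). ∠WCB = 75.2°, so CB runs at 57.9° + (180° − 75.2°) = 162.7° from the x-axis; with |CB| = 29.3, B = C + 29.3·(cos 162.7°, sin 162.7°) = (-6.878, 42.34). The perpendicularity gives BT at right angles to CB; with |BT| = 14.5 on the right of CB, T = B + 14.5·(0.2974, 0.9548) = (-2.566, 56.19). Then |WT| = |T − W| = 56.25.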